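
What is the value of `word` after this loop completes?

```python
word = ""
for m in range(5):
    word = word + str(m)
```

Concatenate digits 0 to 4
`word` takes the values: "" → "0" → "01" → "012" → "0123" → "01234"

Answer: "01234"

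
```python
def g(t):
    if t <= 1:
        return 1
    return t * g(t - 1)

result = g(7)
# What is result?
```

g(7) = 7 * 6 * 5 * 4 * 3 * 2 * 1 = 5040

Answer: 5040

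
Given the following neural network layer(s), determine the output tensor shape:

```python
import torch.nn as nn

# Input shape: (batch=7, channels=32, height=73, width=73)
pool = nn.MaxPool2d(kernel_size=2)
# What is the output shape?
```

Input: (7, 32, 73, 73) -> Output: (7, 32, 36, 36)

Answer: (7, 32, 36, 36)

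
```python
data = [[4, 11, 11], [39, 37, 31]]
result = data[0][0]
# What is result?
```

Trace:
`data = [[4, 11, 11], [39, 37, 31]]` → data = [[4, 11, 11], [39, 37, 31]]
`result = data[0][0]` → result = 4
So result = 4

Answer: 4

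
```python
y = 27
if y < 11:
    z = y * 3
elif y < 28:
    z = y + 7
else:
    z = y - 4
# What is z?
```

Trace:
`y = 27` → y = 27
`if y < 11: ...` → y < 11 is False, y < 28 is True → z = 34
So z = 34

Answer: 34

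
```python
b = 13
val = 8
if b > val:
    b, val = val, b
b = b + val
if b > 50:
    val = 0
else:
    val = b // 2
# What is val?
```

Trace:
`b = 13` → b = 13
`val = 8` → val = 8
`if b > val: ...` → b > val is True → b = 8; val = 13
`b = b + val` → b = 21
`if b > 50: ...` → b > 50 is False, take else branch → val = 10
So val = 10

Answer: 10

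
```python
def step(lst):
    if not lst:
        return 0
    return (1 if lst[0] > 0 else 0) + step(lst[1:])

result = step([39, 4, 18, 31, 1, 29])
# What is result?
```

Count of positive elements in [39, 4, 18, 31, 1, 29] = 6

Answer: 6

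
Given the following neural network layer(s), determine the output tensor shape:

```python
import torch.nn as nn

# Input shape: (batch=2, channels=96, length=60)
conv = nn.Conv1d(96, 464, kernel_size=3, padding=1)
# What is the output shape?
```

Input: (2, 96, 60) -> Output: (2, 464, 60)

Answer: (2, 464, 60)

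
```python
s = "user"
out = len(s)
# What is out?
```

Trace:
`s = "user"` → s = 'user'
`out = len(s)` → out = 4
So out = 4

Answer: 4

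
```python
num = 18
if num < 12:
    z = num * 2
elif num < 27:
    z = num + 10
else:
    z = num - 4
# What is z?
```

Trace:
`num = 18` → num = 18
`if num < 12: ...` → num < 12 is False, num < 27 is True → z = 28
So z = 28

Answer: 28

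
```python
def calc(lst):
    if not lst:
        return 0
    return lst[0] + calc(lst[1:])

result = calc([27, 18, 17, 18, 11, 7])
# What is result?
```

27 + 18 + 17 + 18 + 11 + 7 + 0 = 98

Answer: 98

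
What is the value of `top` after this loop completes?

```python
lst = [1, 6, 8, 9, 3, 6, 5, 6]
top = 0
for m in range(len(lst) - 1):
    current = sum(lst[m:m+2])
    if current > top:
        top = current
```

Max sum of 2-element window in [1, 6, 8, 9, 3, 6, 5, 6]
`top` takes the values: 0 → 7 → 14 → 17

Answer: 17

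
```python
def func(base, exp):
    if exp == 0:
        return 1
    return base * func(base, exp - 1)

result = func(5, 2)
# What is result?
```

func(5, 2) = 5 * 5 = 25

Answer: 25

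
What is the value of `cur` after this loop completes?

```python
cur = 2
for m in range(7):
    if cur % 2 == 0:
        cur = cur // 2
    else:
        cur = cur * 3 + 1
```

Collatz-style transformation from 2
`cur` takes the values: 2 → 1 → 4 → 2 → 1 → 4 → 2 → 1

Answer: 1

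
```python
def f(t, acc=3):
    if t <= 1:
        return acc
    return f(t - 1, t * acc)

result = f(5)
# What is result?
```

Accumulator trace (n, acc): (5, 3) -> (4, 15) -> (3, 60) -> (2, 180) -> (1, 360) -> return 360

Answer: 360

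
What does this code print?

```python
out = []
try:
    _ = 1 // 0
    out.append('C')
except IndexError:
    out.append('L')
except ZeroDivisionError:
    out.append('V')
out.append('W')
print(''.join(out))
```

Execution trace: 'V' (except ZeroDivisionError) → 'W' (after the try/except). Output: VW

Answer: VW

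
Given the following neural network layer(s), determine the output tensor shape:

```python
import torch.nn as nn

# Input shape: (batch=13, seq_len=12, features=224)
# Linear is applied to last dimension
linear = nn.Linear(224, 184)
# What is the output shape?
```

Input: (13, 12, 224) -> Output: (13, 12, 184)

Answer: (13, 12, 184)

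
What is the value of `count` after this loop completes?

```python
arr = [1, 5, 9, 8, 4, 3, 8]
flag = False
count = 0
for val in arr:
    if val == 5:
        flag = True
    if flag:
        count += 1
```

Count elements after first 5 in [1, 5, 9, 8, 4, 3, 8]
`count` takes the values: 0 → 1 → 2 → 3 → 4 → 5 → 6

Answer: 6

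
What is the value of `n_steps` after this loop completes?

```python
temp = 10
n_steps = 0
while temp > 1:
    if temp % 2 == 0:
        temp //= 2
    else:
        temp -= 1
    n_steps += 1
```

Steps to reduce 10 to 1
`n_steps` takes the values: 0 → 1 → 2 → 3 → 4

Answer: 4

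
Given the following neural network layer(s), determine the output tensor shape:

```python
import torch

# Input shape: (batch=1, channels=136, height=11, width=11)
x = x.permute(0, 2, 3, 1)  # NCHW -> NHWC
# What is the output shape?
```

Input: (1, 136, 11, 11) -> Output: (1, 11, 11, 136)

Answer: (1, 11, 11, 136)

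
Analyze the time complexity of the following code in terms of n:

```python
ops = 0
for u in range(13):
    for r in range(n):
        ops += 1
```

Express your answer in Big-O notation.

Each loop level contributes: 1 × n. Multiplying the contributions gives O(n).

Answer: O(n)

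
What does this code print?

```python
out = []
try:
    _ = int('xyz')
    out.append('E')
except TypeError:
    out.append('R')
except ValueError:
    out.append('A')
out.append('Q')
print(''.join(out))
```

Execution trace: 'A' (except ValueError) → 'Q' (after the try/except). Output: AQ

Answer: AQ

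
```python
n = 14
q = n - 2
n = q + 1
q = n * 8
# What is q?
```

Trace:
`n = 14` → n = 14
`q = n - 2` → q = 12
`n = q + 1` → n = 13
`q = n * 8` → q = 104
So q = 104

Answer: 104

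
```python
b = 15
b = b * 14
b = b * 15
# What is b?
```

Trace:
`b = 15` → b = 15
`b = b * 14` → b = 210
`b = b * 15` → b = 3150
So b = 3150

Answer: 3150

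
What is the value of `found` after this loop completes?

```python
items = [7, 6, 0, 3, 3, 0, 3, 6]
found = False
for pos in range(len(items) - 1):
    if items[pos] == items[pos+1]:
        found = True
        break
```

Check consecutive duplicates in [7, 6, 0, 3, 3, 0, 3, 6]
`found` takes the values: False → True

Answer: True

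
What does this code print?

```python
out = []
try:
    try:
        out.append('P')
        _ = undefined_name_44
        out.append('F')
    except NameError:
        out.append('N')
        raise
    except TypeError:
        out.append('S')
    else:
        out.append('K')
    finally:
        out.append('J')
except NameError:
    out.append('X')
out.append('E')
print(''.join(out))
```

Execution trace: 'P' (inner try body) → 'N' (inner except NameError) → 'J' (inner finally) → 'X' (outer except NameError) → 'E' (after the try/except). Output: PNJXE

Answer: PNJXE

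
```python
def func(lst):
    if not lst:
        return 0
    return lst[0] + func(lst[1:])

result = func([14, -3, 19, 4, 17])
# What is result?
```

14 + (-3) + 19 + 4 + 17 + 0 = 51

Answer: 51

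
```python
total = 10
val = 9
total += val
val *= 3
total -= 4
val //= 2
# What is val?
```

Trace:
`total = 10` → total = 10
`val = 9` → val = 9
`total += val` → total = 19
`val *= 3` → val = 27
`total -= 4` → total = 15
`val //= 2` → val = 13
So val = 13

Answer: 13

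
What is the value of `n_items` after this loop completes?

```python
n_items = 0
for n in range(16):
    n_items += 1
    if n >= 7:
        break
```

Loop breaks when n reaches 7, n_items is 8
`n_items` takes the values: 0 → 1 → 2 → 3 → 4 → 5 → 6 → 7 → 8

Answer: 8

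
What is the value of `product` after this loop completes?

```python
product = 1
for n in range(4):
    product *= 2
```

2^4 = 16
`product` takes the values: 1 → 2 → 4 → 8 → 16

Answer: 16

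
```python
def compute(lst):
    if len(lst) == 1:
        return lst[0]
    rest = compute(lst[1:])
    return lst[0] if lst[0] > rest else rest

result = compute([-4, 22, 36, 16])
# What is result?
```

Recursive max over [-4, 22, 36, 16] = 36

Answer: 36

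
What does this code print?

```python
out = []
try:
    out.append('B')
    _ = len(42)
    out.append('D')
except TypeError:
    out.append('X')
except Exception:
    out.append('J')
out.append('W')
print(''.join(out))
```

Execution trace: 'B' (try body) → 'X' (except TypeError) → 'W' (after the try/except). Output: BXW

Answer: BXW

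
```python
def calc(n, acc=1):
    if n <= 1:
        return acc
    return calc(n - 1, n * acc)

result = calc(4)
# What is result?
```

Accumulator trace (n, acc): (4, 1) -> (3, 4) -> (2, 12) -> (1, 24) -> return 24

Answer: 24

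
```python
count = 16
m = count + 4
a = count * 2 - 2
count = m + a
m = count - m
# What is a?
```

Trace:
`count = 16` → count = 16
`m = count + 4` → m = 20
`a = count * 2 - 2` → a = 30
`count = m + a` → count = 50
`m = count - m` → m = 30
So a = 30

Answer: 30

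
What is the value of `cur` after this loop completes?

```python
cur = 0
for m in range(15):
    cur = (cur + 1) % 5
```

Increment mod 5, 15 times = 0
`cur` takes the values: 0 → 1 → 2 → 3 → 4 → 0 → 1 → 2 → 3 → 4 → 0 → 1 → 2 → 3 → 4 → 0

Answer: 0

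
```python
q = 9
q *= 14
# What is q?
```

Trace:
`q = 9` → q = 9
`q *= 14` → q = 126
So q = 126

Answer: 126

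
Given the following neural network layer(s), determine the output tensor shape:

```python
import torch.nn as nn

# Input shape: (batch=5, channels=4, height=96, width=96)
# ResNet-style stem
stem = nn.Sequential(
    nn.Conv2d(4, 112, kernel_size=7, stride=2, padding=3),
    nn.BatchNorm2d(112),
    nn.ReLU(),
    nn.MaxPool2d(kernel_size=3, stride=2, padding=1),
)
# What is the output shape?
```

Input: (5, 4, 96, 96) -> after Conv2d 7x7 stride=2: (5, 112, 48, 48) -> Output: (5, 112, 24, 24)

Answer: (5, 112, 24, 24)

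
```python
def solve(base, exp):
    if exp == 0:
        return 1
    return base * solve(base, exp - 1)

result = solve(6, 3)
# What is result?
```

solve(6, 3) = 6 * 6 * 6 = 216

Answer: 216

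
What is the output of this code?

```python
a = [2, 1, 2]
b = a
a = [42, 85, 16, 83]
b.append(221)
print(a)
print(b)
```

Key concept: rebinding vs mutation: a is rebound to a new list, b still points at the original.
Step by step:
`a = [2, 1, 2]` → a = [2, 1, 2]
`b = a` → b = [2, 1, 2] (same object as a)
`a = [42, 85, 16, 83]` → a = [42, 85, 16, 83]
`b.append(221)` → b = [2, 1, 2, 221]
`print(a)` → prints [42, 85, 16, 83]
`print(b)` → prints [2, 1, 2, 221]

Answer:
[42, 85, 16, 83]
[2, 1, 2, 221]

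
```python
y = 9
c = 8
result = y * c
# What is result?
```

Trace:
`y = 9` → y = 9
`c = 8` → c = 8
`result = y * c` → result = 72
So result = 72

Answer: 72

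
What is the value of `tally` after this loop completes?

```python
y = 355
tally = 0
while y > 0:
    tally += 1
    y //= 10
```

Count digits by repeated division by 10
`tally` takes the values: 0 → 1 → 2 → 3

Answer: 3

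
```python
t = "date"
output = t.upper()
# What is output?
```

Trace:
`t = "date"` → t = 'date'
`output = t.upper()` → output = 'DATE'
So output = 'DATE'

Answer: 'DATE'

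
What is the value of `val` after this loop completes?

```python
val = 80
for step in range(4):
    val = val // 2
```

Halve 4 times: 80 // 2^4 = 5
`val` takes the values: 80 → 40 → 20 → 10 → 5

Answer: 5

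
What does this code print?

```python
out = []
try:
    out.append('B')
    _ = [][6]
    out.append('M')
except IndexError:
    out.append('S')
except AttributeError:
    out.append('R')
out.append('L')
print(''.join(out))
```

Execution trace: 'B' (try body) → 'S' (except IndexError) → 'L' (after the try/except). Output: BSL

Answer: BSL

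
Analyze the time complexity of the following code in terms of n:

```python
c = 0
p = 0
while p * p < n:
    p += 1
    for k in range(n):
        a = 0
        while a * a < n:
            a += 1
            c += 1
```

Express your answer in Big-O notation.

Each loop level contributes: √n × n × √n. Multiplying the contributions gives O(n^2).

Answer: O(n^2)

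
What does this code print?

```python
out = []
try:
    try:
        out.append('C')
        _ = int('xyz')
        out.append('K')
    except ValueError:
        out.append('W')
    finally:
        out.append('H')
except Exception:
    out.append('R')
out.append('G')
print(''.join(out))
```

Execution trace: 'C' (inner try body) → 'W' (inner except ValueError) → 'H' (inner finally) → 'G' (after the try/except). Output: CWHG

Answer: CWHG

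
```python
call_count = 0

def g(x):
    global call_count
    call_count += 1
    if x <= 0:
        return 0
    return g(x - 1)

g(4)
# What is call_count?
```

Linear recursion stepping by 1: 5 calls from x=4 down to ≤0.

Answer: 5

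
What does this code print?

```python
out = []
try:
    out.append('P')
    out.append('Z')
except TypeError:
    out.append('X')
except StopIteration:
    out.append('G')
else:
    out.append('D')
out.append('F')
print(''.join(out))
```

Execution trace: 'P' (try body) → 'Z' (try body, no exception) → 'D' (else) → 'F' (after the try/except). Output: PZDF

Answer: PZDF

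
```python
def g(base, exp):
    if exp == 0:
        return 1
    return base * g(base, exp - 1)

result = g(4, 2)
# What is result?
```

g(4, 2) = 4 * 4 = 16

Answer: 16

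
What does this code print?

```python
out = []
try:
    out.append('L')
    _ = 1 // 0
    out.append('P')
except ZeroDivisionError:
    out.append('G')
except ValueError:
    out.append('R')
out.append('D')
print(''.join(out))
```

Execution trace: 'L' (try body) → 'G' (except ZeroDivisionError) → 'D' (after the try/except). Output: LGD

Answer: LGD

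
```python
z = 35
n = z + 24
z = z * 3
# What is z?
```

Trace:
`z = 35` → z = 35
`n = z + 24` → n = 59
`z = z * 3` → z = 105
So z = 105

Answer: 105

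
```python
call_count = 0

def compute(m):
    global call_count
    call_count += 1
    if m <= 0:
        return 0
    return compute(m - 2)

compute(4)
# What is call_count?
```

Linear recursion stepping by 2: 3 calls from m=4 down to ≤0.

Answer: 3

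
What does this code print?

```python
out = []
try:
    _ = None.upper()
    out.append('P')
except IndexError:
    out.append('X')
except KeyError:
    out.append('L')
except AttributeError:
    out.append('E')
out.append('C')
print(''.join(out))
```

Execution trace: 'E' (except AttributeError) → 'C' (after the try/except). Output: EC

Answer: EC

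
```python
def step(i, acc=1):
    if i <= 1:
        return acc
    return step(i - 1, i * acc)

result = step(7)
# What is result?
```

Accumulator trace (n, acc): (7, 1) -> (6, 7) -> (5, 42) -> (4, 210) -> (3, 840) -> (2, 2520) -> (1, 5040) -> return 5040

Answer: 5040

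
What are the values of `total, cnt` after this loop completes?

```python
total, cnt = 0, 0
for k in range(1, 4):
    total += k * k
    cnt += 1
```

Sum of squares and count
`total, cnt` takes the values: (0, 0) → (1, 0) → (1, 1) → (5, 1) → (5, 2) → (14, 2) → (14, 3)

Answer: 14, 3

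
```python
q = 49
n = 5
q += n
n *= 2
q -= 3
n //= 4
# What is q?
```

Trace:
`q = 49` → q = 49
`n = 5` → n = 5
`q += n` → q = 54
`n *= 2` → n = 10
`q -= 3` → q = 51
`n //= 4` → n = 2
So q = 51

Answer: 51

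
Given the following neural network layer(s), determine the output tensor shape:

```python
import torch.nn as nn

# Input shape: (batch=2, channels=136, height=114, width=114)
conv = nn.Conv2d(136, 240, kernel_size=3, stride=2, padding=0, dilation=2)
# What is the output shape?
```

Input: (2, 136, 114, 114) -> Output: (2, 240, 55, 55)

Answer: (2, 240, 55, 55)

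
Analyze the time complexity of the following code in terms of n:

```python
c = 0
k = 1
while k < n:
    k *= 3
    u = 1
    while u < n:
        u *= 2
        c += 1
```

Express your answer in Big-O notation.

Each loop level contributes: log n × log n. Multiplying the contributions gives O(log² n).

Answer: O(log² n)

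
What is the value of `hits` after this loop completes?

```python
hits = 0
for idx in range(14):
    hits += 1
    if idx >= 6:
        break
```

Loop breaks when idx reaches 6, hits is 7
`hits` takes the values: 0 → 1 → 2 → 3 → 4 → 5 → 6 → 7

Answer: 7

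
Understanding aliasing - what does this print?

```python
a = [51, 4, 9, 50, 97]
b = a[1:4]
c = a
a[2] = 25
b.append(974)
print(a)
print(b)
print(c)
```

Key concept: slice vs alias.
Step by step:
`a = [51, 4, 9, 50, 97]` → a = [51, 4, 9, 50, 97]
`b = a[1:4]` → b = [4, 9, 50]
`c = a` → c = [51, 4, 9, 50, 97] (same object as a)
`a[2] = 25` → a = [51, 4, 25, 50, 97] (same object as c); c = [51, 4, 25, 50, 97] (same object as a)
`b.append(974)` → b = [4, 9, 50, 974]
`print(a)` → prints [51, 4, 25, 50, 97]
`print(b)` → prints [4, 9, 50, 974]
`print(c)` → prints [51, 4, 25, 50, 97]

Answer:
[51, 4, 25, 50, 97]
[4, 9, 50, 974]
[51, 4, 25, 50, 97]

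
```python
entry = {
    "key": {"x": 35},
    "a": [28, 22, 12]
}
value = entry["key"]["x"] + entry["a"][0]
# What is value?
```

Trace:
`entry = { ...` → entry = {'key': {'x': 35}, 'a': [28, 22, 12]}
`value = entry["key"]["x"] + entry["a"][0]` → value = 63
So value = 63

Answer: 63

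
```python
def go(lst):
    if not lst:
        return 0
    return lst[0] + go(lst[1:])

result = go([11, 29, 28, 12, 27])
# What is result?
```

11 + 29 + 28 + 12 + 27 + 0 = 107

Answer: 107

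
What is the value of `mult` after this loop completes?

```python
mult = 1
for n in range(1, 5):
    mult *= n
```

4! = 24
`mult` takes the values: 1 → 2 → 6 → 24

Answer: 24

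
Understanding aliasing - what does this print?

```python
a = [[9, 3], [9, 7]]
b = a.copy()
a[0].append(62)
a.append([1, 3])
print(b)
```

Key concept: shallow copy with nested lists.
Step by step:
`a = [[9, 3], [9, 7]]` → a = [[9, 3], [9, 7]]
`b = a.copy()` → b = [[9, 3], [9, 7]]
`a[0].append(62)` → a = [[9, 3, 62], [9, 7]]; b = [[9, 3, 62], [9, 7]]
`a.append([1, 3])` → a = [[9, 3, 62], [9, 7], [1, 3]]
`print(b)` → prints [[9, 3, 62], [9, 7]]

Answer: [[9, 3, 62], [9, 7]]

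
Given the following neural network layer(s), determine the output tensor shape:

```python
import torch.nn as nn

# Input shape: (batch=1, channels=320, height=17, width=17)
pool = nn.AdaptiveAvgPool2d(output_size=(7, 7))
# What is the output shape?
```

Input: (1, 320, 17, 17) -> Output: (1, 320, 7, 7)

Answer: (1, 320, 7, 7)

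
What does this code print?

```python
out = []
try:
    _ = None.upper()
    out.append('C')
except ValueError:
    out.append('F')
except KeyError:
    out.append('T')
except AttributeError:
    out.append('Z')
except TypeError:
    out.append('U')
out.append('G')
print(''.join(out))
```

Execution trace: 'Z' (except AttributeError) → 'G' (after the try/except). Output: ZG

Answer: ZG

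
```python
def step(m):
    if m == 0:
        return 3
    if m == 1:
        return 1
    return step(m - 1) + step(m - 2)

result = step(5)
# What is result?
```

Build up from base cases: step(0)=3, step(1)=1, step(2)=4, step(3)=5, step(4)=9, step(5)=14

Answer: 14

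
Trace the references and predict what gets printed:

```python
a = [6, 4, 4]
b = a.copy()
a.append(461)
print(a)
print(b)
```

Key concept: list.copy() creates independent copy.
Step by step:
`a = [6, 4, 4]` → a = [6, 4, 4]
`b = a.copy()` → b = [6, 4, 4]
`a.append(461)` → a = [6, 4, 4, 461]
`print(a)` → prints [6, 4, 4, 461]
`print(b)` → prints [6, 4, 4]

Answer:
[6, 4, 4, 461]
[6, 4, 4]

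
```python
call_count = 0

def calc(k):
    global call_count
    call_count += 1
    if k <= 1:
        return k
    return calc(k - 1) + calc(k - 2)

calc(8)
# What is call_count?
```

Calls(k) = 1 + Calls(k-1) + Calls(k-2); Calls(0)=Calls(1)=1. For k=8 this gives 67.

Answer: 67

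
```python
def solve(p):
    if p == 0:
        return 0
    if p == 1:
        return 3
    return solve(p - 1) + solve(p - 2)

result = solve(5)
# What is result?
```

Build up from base cases: solve(0)=0, solve(1)=3, solve(2)=3, solve(3)=6, solve(4)=9, solve(5)=15

Answer: 15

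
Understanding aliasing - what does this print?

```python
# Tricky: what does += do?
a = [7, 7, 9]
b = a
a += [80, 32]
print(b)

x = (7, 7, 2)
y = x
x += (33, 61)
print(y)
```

Key concept: += behavior differs for mutable vs immutable.
Step by step:
`a = [7, 7, 9]` → a = [7, 7, 9]
`b = a` → b = [7, 7, 9] (same object as a)
`a += [80, 32]` → a = [7, 7, 9, 80, 32] (same object as b); b = [7, 7, 9, 80, 32] (same object as a)
`print(b)` → prints [7, 7, 9, 80, 32]
`x = (7, 7, 2)` → x = (7, 7, 2)
`y = x` → y = (7, 7, 2)
`x += (33, 61)` → x = (7, 7, 2, 33, 61)
`print(y)` → prints (7, 7, 2)

Answer:
[7, 7, 9, 80, 32]
(7, 7, 2)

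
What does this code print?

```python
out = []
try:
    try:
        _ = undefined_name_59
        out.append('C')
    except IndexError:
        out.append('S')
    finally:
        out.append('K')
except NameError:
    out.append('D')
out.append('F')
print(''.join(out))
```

Execution trace: 'K' (finally) → 'D' (outer except NameError) → 'F' (after the try/except). Output: KDF

Answer: KDF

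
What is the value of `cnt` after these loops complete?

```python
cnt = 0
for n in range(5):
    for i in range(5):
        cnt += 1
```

5 * 5 = 25
`cnt` takes the values: 0 → 1 → 2 → 3 → 4 → 5 → 6 → 7 → 8 → 9 → 10 → 11 → 12 → 13 → 14 → 15 → 16 → 17 → 18 → 19 → 20 → 21 → 22 → 23 → 24 → 25

Answer: 25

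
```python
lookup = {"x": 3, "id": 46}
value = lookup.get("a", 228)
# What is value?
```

Trace:
`lookup = {"x": 3, "id": 46}` → lookup = {'x': 3, 'id': 46}
`value = lookup.get("a", 228)` → value = 228
So value = 228

Answer: 228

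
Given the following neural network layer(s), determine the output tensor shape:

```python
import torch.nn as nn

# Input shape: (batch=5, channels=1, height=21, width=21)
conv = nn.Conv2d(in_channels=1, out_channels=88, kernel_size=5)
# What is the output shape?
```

Input: (5, 1, 21, 21) -> Output: (5, 88, 17, 17)

Answer: (5, 88, 17, 17)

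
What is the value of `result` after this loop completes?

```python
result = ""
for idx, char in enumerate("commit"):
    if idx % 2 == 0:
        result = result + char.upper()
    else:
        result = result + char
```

Uppercase even positions in 'commit'
`result` takes the values: "" → "C" → "Co" → "CoM" → "CoMm" → "CoMmI" → "CoMmIt"

Answer: "CoMmIt"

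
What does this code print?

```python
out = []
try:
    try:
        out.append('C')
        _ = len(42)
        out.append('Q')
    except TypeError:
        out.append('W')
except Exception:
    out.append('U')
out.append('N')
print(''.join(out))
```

Execution trace: 'C' (inner try body) → 'W' (inner except TypeError) → 'N' (after the try/except). Output: CWN

Answer: CWN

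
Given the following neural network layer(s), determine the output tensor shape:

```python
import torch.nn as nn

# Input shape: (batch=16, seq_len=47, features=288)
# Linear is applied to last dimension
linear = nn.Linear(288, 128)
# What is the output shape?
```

Input: (16, 47, 288) -> Output: (16, 47, 128)

Answer: (16, 47, 128)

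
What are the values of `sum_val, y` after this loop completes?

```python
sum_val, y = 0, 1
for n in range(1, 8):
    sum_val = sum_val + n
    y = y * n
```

Sum and factorial of 1 to 7
`sum_val, y` takes the values: (0, 1) → (1, 1) → (3, 1) → (3, 2) → (6, 2) → (6, 6) → (10, 6) → (10, 24) → (15, 24) → (15, 120) → (21, 120) → (21, 720) → (28, 720) → (28, 5040)

Answer: 28, 5040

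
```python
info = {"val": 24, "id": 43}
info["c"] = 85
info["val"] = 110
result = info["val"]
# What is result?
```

Trace:
`info = {"val": 24, "id": 43}` → info = {'val': 24, 'id': 43}
`info["c"] = 85` → info = {'val': 24, 'id': 43, 'c': 85}
`info["val"] = 110` → info = {'val': 110, 'id': 43, 'c': 85}
`result = info["val"]` → result = 110
So result = 110

Answer: 110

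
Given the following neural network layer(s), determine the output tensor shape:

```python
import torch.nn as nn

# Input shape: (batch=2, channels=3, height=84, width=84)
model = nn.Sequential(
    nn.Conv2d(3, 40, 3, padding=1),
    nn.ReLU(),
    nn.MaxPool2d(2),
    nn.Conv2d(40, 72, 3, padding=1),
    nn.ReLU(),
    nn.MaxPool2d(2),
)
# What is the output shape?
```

Input: (2, 3, 84, 84) -> after first Conv2d: (2, 40, 84, 84) -> after first MaxPool2d: (2, 40, 42, 42) -> after second Conv2d: (2, 72, 42, 42) -> Output: (2, 72, 21, 21)

Answer: (2, 72, 21, 21)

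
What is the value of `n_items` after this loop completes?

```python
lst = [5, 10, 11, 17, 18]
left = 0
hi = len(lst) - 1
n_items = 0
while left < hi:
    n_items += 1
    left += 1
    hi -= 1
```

Iterations until pointers meet (list length 5)
`n_items` takes the values: 0 → 1 → 2

Answer: 2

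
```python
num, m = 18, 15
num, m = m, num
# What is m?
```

Trace:
`num, m = 18, 15` → num = 18; m = 15
`num, m = m, num` → num = 15; m = 18
So m = 18

Answer: 18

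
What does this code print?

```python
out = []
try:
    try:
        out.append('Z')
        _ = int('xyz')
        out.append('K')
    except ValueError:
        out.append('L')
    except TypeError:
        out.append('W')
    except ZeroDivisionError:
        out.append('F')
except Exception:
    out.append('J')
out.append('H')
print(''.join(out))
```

Execution trace: 'Z' (inner try body) → 'L' (inner except ValueError) → 'H' (after the try/except). Output: ZLH

Answer: ZLH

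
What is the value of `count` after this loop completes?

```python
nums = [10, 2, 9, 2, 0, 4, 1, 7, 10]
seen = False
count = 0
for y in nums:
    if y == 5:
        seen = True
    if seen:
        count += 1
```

Count elements after first 5 in [10, 2, 9, 2, 0, 4, 1, 7, 10]
`count` takes the values: 0

Answer: 0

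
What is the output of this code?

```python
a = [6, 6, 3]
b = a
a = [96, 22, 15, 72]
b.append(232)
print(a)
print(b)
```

Key concept: rebinding vs mutation: a is rebound to a new list, b still points at the original.
Step by step:
`a = [6, 6, 3]` → a = [6, 6, 3]
`b = a` → b = [6, 6, 3] (same object as a)
`a = [96, 22, 15, 72]` → a = [96, 22, 15, 72]
`b.append(232)` → b = [6, 6, 3, 232]
`print(a)` → prints [96, 22, 15, 72]
`print(b)` → prints [6, 6, 3, 232]

Answer:
[96, 22, 15, 72]
[6, 6, 3, 232]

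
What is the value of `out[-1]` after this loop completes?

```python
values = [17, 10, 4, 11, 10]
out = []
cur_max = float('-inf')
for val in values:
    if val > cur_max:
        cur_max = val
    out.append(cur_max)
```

Running max ends at 17
`out` takes the values: [] → [17] → [17, 17] → [17, 17, 17] → [17, 17, 17, 17] → [17, 17, 17, 17, 17]
So `out[-1]` = 17

Answer: 17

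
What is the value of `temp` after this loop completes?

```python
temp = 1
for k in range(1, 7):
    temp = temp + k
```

Start at 1, add 1 through 6
`temp` takes the values: 1 → 2 → 4 → 7 → 11 → 16 → 22

Answer: 22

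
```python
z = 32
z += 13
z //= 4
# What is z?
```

Trace:
`z = 32` → z = 32
`z += 13` → z = 45
`z //= 4` → z = 11
So z = 11

Answer: 11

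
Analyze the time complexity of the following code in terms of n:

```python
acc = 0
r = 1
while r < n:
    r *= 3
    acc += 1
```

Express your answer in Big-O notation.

Each loop level contributes: log n. Multiplying the contributions gives O(log n).

Answer: O(log n)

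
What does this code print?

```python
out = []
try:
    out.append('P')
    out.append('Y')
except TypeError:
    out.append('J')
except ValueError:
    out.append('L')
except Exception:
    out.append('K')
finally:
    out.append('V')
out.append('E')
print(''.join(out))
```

Execution trace: 'P' (try body) → 'Y' (try body, no exception) → 'V' (finally) → 'E' (after the try/except). Output: PYVE

Answer: PYVE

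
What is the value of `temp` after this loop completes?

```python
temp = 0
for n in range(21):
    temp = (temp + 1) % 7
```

Increment mod 7, 21 times = 0
`temp` takes the values: 0 → 1 → 2 → 3 → 4 → 5 → 6 → 0 → 1 → 2 → 3 → 4 → 5 → 6 → 0 → 1 → 2 → 3 → 4 → 5 → 6 → 0

Answer: 0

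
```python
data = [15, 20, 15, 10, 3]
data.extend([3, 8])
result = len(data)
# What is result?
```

Trace:
`data = [15, 20, 15, 10, 3]` → data = [15, 20, 15, 10, 3]
`data.extend([3, 8])` → data = [15, 20, 15, 10, 3, 3, 8]
`result = len(data)` → result = 7
So result = 7

Answer: 7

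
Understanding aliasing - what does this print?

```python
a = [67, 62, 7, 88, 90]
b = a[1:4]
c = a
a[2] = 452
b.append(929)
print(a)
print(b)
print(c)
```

Key concept: slice vs alias.
Step by step:
`a = [67, 62, 7, 88, 90]` → a = [67, 62, 7, 88, 90]
`b = a[1:4]` → b = [62, 7, 88]
`c = a` → c = [67, 62, 7, 88, 90] (same object as a)
`a[2] = 452` → a = [67, 62, 452, 88, 90] (same object as c); c = [67, 62, 452, 88, 90] (same object as a)
`b.append(929)` → b = [62, 7, 88, 929]
`print(a)` → prints [67, 62, 452, 88, 90]
`print(b)` → prints [62, 7, 88, 929]
`print(c)` → prints [67, 62, 452, 88, 90]

Answer:
[67, 62, 452, 88, 90]
[62, 7, 88, 929]
[67, 62, 452, 88, 90]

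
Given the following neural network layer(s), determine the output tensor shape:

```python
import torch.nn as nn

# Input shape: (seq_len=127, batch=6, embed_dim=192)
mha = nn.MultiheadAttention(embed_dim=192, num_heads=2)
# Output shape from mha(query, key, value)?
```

Input: (127, 6, 192) -> Output: (127, 6, 192)

Answer: (127, 6, 192)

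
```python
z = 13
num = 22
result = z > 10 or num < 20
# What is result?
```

Trace:
`z = 13` → z = 13
`num = 22` → num = 22
`result = z > 10 or num < 20` → result = True
So result = True

Answer: True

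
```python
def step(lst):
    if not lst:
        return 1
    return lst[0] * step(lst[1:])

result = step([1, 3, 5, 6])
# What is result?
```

Product over [1, 3, 5, 6] = 1 * 3 * 5 * 6 = 90

Answer: 90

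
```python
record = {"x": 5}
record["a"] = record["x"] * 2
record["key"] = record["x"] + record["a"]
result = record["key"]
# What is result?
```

Trace:
`record = {"x": 5}` → record = {'x': 5}
`record["a"] = record["x"] * 2` → record = {'x': 5, 'a': 10}
`record["key"] = record["x"] + record["a"]` → record = {'x': 5, 'a': 10, 'key': 15}
`result = record["key"]` → result = 15
So result = 15

Answer: 15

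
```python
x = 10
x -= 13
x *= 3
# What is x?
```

Trace:
`x = 10` → x = 10
`x -= 13` → x = -3
`x *= 3` → x = -9
So x = -9

Answer: -9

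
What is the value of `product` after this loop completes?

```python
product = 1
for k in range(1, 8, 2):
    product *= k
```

Product of 1, 3, 5, ... up to 7
`product` takes the values: 1 → 3 → 15 → 105

Answer: 105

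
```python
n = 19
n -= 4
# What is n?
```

Trace:
`n = 19` → n = 19
`n -= 4` → n = 15
So n = 15

Answer: 15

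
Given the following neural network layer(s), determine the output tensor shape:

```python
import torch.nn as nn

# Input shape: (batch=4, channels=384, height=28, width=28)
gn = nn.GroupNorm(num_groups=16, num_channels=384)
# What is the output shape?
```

Input: (4, 384, 28, 28) -> Output: (4, 384, 28, 28)

Answer: (4, 384, 28, 28)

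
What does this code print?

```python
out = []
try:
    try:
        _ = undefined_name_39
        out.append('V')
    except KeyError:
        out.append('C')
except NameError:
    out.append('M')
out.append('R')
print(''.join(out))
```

Execution trace: 'M' (outer except NameError) → 'R' (after the try/except). Output: MR

Answer: MR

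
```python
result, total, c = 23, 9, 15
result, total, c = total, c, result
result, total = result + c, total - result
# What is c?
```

Trace:
`result, total, c = 23, 9, 15` → result = 23; total = 9; c = 15
`result, total, c = total, c, result` → result = 9; total = 15; c = 23
`result, total = result + c, total - result` → result = 32; total = 6
So c = 23

Answer: 23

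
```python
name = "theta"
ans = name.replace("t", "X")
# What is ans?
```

Trace:
`name = "theta"` → name = 'theta'
`ans = name.replace("t", "X")` → ans = 'XheXa'
So ans = 'XheXa'

Answer: 'XheXa'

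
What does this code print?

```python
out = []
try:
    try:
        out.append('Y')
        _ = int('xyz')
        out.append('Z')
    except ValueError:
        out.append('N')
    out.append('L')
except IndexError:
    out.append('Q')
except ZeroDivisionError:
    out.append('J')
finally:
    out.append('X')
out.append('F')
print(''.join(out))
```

Execution trace: 'Y' (inner try body) → 'N' (inner except ValueError) → 'L' (try body, no exception) → 'X' (finally) → 'F' (after the try/except). Output: YNLXF

Answer: YNLXF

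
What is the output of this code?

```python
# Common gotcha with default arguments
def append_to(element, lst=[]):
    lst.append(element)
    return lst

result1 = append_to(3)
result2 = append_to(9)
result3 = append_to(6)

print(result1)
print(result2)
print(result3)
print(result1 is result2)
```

Key concept: mutable default argument gotcha.
Step by step:
`result1 = append_to(3)` → result1 = [3]
`result2 = append_to(9)` → result1 = [3, 9] (same object as result2); result2 = [3, 9] (same object as result1)
`result3 = append_to(6)` → result1 = [3, 9, 6] (same object as result2, result3); result2 = [3, 9, 6] (same object as result1, result3); result3 = [3, 9, 6] (same object as result1, result2)
`print(result1)` → prints [3, 9, 6]
`print(result2)` → prints [3, 9, 6]
`print(result3)` → prints [3, 9, 6]
`print(result1 is result2)` → prints True

Answer:
[3, 9, 6]
[3, 9, 6]
[3, 9, 6]
True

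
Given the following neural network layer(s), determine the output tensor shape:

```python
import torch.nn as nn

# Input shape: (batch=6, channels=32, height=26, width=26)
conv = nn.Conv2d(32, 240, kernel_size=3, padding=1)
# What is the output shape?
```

Input: (6, 32, 26, 26) -> Output: (6, 240, 26, 26)

Answer: (6, 240, 26, 26)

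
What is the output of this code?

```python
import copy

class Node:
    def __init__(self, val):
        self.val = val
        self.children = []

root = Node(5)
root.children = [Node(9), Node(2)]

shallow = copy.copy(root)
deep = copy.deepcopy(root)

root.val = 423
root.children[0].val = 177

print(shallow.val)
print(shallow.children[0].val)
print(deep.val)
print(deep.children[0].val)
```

Key concept: deep copy with custom objects.
Step by step:
`root = Node(5)` → root = Node(val=5, children=[])
`root.children = [Node(9), Node(2)]` → root = Node(val=5, children=[Node(val=9, children=[]), Node(val=2, children=[])])
`shallow = copy.copy(root)` → shallow = Node(val=5, children=[Node(val=9, children=[]), Node(val=2, children=[])])
`deep = copy.deepcopy(root)` → deep = Node(val=5, children=[Node(val=9, children=[]), Node(val=2, children=[])])
`root.val = 423` → root = Node(val=423, children=[Node(val=9, children=[]), Node(val=2, children=[])])
`root.children[0].val = 177` → root = Node(val=423, children=[Node(val=177, children=[]), Node(val=2, children=[])]); shallow = Node(val=5, children=[Node(val=177, children=[]), Node(val=2, children=[])])
`print(shallow.val)` → prints 5
`print(shallow.children[0].val)` → prints 177
`print(deep.val)` → prints 5
`print(deep.children[0].val)` → prints 9

Answer:
5
177
5
9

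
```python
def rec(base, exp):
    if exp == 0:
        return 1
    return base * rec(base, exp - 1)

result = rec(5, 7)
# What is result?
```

rec(5, 7) = 5 * 5 * 5 * 5 * 5 * 5 * 5 = 78125

Answer: 78125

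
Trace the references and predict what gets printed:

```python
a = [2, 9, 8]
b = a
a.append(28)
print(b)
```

Key concept: basic list aliasing.
Step by step:
`a = [2, 9, 8]` → a = [2, 9, 8]
`b = a` → b = [2, 9, 8] (same object as a)
`a.append(28)` → a = [2, 9, 8, 28] (same object as b); b = [2, 9, 8, 28] (same object as a)
`print(b)` → prints [2, 9, 8, 28]

Answer: [2, 9, 8, 28]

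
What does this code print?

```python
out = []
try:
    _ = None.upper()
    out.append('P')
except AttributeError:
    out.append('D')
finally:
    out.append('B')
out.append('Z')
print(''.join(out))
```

Execution trace: 'D' (except AttributeError) → 'B' (finally) → 'Z' (after the try/except). Output: DBZ

Answer: DBZ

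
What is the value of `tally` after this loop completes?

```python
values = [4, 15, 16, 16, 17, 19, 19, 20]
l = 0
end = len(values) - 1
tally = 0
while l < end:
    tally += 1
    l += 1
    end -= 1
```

Iterations until pointers meet (list length 8)
`tally` takes the values: 0 → 1 → 2 → 3 → 4

Answer: 4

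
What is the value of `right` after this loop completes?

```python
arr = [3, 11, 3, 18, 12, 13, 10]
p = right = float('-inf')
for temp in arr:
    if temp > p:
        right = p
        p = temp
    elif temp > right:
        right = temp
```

Second largest (with repeats) in [3, 11, 3, 18, 12, 13, 10]
`right` takes the values: -inf → 3 → 11 → 12 → 13

Answer: 13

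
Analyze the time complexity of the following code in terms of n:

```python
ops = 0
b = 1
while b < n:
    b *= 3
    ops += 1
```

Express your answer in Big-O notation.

Each loop level contributes: log n. Multiplying the contributions gives O(log n).

Answer: O(log n)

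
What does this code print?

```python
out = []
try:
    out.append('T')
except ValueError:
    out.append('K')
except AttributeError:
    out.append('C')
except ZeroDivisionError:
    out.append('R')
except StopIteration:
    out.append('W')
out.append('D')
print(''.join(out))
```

Execution trace: 'T' (try body, no exception) → 'D' (after the try/except). Output: TD

Answer: TD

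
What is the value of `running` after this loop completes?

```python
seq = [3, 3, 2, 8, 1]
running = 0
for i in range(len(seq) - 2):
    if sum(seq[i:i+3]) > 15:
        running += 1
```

Count windows with sum > 15
`running` takes the values: 0

Answer: 0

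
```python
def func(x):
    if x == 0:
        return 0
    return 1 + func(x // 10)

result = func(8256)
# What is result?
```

Count of digits of 8256: 4

Answer: 4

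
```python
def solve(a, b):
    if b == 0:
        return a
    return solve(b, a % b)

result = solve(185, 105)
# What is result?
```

solve(185, 105) -> solve(105, 80) -> solve(80, 25) -> solve(25, 5) -> solve(5, 0) -> 5

Answer: 5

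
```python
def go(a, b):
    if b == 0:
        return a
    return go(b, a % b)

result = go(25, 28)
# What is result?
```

go(25, 28) -> go(28, 25) -> go(25, 3) -> go(3, 1) -> go(1, 0) -> 1

Answer: 1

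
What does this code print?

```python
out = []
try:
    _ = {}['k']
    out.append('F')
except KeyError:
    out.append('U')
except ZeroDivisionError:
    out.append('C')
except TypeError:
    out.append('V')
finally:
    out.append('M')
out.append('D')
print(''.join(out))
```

Execution trace: 'U' (except KeyError) → 'M' (finally) → 'D' (after the try/except). Output: UMD

Answer: UMD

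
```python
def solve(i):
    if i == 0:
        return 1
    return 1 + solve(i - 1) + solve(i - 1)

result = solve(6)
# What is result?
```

solve(i) = 1 + 2·solve(i-1), solve(0)=1. Closed form: (1+1)·2^6 - 1 = 127.

Answer: 127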